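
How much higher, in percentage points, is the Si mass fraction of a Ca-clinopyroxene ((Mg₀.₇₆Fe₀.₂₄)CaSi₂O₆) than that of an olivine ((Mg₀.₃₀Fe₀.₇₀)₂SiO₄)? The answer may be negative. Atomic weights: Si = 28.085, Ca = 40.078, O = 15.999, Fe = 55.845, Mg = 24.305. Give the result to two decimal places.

M((Mg₀.₇₆Fe₀.₂₄)CaSi₂O₆) = 224.117 g/mol, so wt% Si = 56.170/224.117 × 100 = 25.06%.
M((Mg₀.₃₀Fe₀.₇₀)₂SiO₄) = 184.847 g/mol, so wt% Si = 28.085/184.847 × 100 = 15.19%.
25.06 − 15.19 = 9.87 pp.

9.87 percentage points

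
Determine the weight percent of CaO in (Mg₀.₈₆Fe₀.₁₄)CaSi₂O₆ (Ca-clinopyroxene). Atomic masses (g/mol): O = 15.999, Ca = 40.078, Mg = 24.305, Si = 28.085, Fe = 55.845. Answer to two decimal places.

25.38 wt%

Formula mass = 220.963 g/mol.
1 Ca → 1.0000 mol CaO per formula unit; M(CaO) = 56.077, so CaO mass = 56.077 g.
56.077/220.963 × 100 = 25.38 wt%.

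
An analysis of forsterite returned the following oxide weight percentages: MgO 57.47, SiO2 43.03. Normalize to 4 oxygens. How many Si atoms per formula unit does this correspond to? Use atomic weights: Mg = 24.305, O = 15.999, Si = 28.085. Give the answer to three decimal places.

MgO: 57.47/40.304 = 1.42591 mol → 1.42591 mol Mg, 1.42591 mol O.
SiO2: 43.03/60.083 = 0.71618 mol → 0.71618 mol Si, 1.43236 mol O.
Total oxygen = 2.85827 mol. Normalization factor = 4/2.85827 = 1.39945.
Si per 4 O = 0.71618 × 1.39945 = 1.002.

1.002 Si apfu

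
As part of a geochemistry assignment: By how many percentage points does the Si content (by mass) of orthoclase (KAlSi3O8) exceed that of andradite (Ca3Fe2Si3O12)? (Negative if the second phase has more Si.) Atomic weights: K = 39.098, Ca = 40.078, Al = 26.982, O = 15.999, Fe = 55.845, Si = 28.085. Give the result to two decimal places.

13.69 percentage points

M(KAlSi3O8) = 278.327 g/mol, so wt% Si = 84.255/278.327 × 100 = 30.27%.
M(Ca3Fe2Si3O12) = 508.167 g/mol, so wt% Si = 84.255/508.167 × 100 = 16.58%.
30.27 − 16.58 = 13.69 pp.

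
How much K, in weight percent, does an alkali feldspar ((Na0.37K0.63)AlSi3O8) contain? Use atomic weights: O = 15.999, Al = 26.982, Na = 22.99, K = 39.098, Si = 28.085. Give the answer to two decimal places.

9.04 weight percent

Molar mass of (Na0.37K0.63)AlSi3O8: 0.37×22.99 + 0.63×39.098 + 1×26.982 + 3×28.085 + 8×15.999 = 272.367 g/mol.
Mass of K per formula unit: 0.63 × 39.098 = 24.632 g.
Weight fraction K = 24.632 / 272.367 = 0.0904.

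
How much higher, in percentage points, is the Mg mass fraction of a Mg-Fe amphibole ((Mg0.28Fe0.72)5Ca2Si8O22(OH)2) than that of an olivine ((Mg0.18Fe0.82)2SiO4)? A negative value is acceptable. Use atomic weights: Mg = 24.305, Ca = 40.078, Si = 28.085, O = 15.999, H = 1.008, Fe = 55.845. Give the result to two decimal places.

M((Mg0.28Fe0.72)5Ca2Si8O22(OH)2) = 925.897 g/mol, so wt% Mg = 34.027/925.897 × 100 = 3.68%.
M((Mg0.18Fe0.82)2SiO4) = 192.417 g/mol, so wt% Mg = 8.750/192.417 × 100 = 4.55%.
3.68 − 4.55 = -0.87 pp.

-0.87 percentage points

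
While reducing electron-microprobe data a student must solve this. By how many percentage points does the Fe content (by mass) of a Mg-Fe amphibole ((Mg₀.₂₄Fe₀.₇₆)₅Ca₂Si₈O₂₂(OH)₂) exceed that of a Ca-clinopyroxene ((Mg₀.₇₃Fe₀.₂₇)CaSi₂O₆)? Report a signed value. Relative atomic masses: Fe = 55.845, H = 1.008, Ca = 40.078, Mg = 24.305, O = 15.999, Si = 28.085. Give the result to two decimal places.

First mineral: 212.211 g Fe in 932.205 g formula = 22.76 wt% Fe.
Second mineral: 15.078 g Fe in 225.063 g formula = 6.70 wt% Fe.
22.76% − 6.70% gives a difference of 16.06 percentage points.

16.06 percentage points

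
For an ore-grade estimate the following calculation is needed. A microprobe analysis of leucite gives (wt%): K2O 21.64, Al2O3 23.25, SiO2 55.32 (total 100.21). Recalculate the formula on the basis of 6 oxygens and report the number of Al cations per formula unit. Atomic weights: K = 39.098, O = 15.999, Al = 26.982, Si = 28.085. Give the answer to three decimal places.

21.64 wt% K2O ÷ 94.195 g/mol = 0.22974 mol, giving 0.45948 K and 0.22974 O.
23.25 wt% Al2O3 ÷ 101.961 g/mol = 0.22803 mol, giving 0.45606 Al and 0.68409 O.
55.32 wt% SiO2 ÷ 60.083 g/mol = 0.92073 mol, giving 0.92073 Si and 1.84146 O.
Oxygen sums to 2.75529; scaling by 6/2.75529 = 2.17763 puts the formula on 6 O.
Al: 0.45606 × 2.17763 = 0.993 atoms per formula unit.

0.993 Al apfu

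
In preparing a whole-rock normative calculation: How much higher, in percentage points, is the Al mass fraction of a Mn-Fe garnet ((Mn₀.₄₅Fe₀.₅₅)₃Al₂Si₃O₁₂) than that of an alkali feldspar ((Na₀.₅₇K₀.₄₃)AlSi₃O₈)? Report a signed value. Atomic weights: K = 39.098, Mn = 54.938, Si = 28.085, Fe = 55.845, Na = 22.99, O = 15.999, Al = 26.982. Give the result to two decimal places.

0.84 percentage points

Al in (Mn₀.₄₅Fe₀.₅₅)₃Al₂Si₃O₁₂: molar mass 496.518 g/mol; 2×26.982 = 53.964 g → 10.87 wt%.
Al in (Na₀.₅₇K₀.₄₃)AlSi₃O₈: molar mass 269.145 g/mol; 1×26.982 = 26.982 g → 10.03 wt%.
Difference = 10.87 − 10.03 = 0.84 percentage points.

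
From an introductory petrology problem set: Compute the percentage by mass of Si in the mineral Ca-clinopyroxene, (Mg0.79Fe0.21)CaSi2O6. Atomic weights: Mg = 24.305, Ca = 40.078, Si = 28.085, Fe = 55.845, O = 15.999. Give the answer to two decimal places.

25.17 wt%

M((Mg0.79Fe0.21)CaSi2O6) = 223.170 g/mol.
Si contributes 2 × 28.085 = 56.170 g per mole.
56.170/223.170 = 0.2517 → 25.17%.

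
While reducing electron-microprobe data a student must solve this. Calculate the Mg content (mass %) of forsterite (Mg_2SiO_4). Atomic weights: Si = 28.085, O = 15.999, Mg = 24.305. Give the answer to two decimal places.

Molar mass of Mg_2SiO_4: 2·24.305 + 1·28.085 + 4·15.999 = 140.691 g/mol.
Mass of Mg per formula unit: 2 × 24.305 = 48.610 g.
Weight fraction Mg = 48.610 / 140.691 = 0.3455.

34.55 mass %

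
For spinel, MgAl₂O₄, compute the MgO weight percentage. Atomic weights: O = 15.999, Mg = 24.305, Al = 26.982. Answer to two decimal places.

28.33 wt%

Molar mass of MgAl₂O₄ = 1*24.305 + 2*26.982 + 4*15.999 = 142.265 g/mol.
Each formula unit contains 1 Mg, equivalent to 1/1 = 1.0000 mol MgO.
M(MgO) = 1×24.305 + 1×15.999 = 40.304 g/mol.
Mass of MgO per formula unit = 1.0000 × 40.304 = 40.304 g.
MgO wt% = 40.304 / 142.265 × 100 = 28.33%.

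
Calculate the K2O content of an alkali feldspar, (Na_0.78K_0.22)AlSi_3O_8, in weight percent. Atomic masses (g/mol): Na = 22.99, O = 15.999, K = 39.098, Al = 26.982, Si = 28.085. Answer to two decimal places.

Formula mass = 265.763 g/mol.
0.22 K → 0.1100 mol K2O per formula unit; M(K2O) = 94.195, so K2O mass = 10.361 g.
10.361/265.763 × 100 = 3.90 wt%.

3.90 wt%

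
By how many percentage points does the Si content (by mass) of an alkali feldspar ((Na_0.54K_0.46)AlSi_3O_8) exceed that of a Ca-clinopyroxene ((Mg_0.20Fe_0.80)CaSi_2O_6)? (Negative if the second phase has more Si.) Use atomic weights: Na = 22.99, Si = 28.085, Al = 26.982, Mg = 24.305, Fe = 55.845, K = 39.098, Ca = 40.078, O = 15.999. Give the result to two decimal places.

8.02 percentage points

M((Na_0.54K_0.46)AlSi_3O_8) = 269.629 g/mol, so wt% Si = 84.255/269.629 × 100 = 31.25%.
M((Mg_0.20Fe_0.80)CaSi_2O_6) = 241.779 g/mol, so wt% Si = 56.170/241.779 × 100 = 23.23%.
31.25 − 23.23 = 8.02 pp.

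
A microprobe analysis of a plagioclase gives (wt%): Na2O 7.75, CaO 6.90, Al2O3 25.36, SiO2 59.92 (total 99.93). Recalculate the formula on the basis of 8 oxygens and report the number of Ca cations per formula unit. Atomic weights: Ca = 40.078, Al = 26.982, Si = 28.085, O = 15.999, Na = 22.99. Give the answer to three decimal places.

0.329 Ca apfu

Na2O (M=61.979): mol = 0.12504; Na = 0.25008, O = 0.12504.
CaO (M=56.077): mol = 0.12305; Ca = 0.12305, O = 0.12305.
Al2O3 (M=101.961): mol = 0.24872; Al = 0.49744, O = 0.74616.
SiO2 (M=60.083): mol = 0.99729; Si = 0.99729, O = 1.99458.
ΣO = 2.98883; factor = 8/ΣO = 2.67663.
Ca apfu = 0.12305 × 2.67663 = 0.329.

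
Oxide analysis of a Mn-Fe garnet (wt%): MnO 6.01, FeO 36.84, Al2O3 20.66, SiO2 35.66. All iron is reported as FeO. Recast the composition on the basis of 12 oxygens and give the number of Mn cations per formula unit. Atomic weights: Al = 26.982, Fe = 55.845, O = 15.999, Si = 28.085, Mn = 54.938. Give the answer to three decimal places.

0.425 Mn apfu

MnO (M=70.937): mol = 0.08472; Mn = 0.08472, O = 0.08472.
FeO (M=71.844): mol = 0.51278; Fe = 0.51278, O = 0.51278.
Al2O3 (M=101.961): mol = 0.20263; Al = 0.40526, O = 0.60789.
SiO2 (M=60.083): mol = 0.59351; Si = 0.59351, O = 1.18702.
ΣO = 2.39241; factor = 12/ΣO = 5.01586.
Mn apfu = 0.08472 × 5.01586 = 0.425.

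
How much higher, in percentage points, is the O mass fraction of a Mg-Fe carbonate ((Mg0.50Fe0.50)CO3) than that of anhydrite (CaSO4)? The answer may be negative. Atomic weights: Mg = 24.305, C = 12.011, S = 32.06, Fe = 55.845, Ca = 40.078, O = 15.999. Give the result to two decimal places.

O in (Mg0.50Fe0.50)CO3: molar mass 100.083 g/mol; 3×15.999 = 47.997 g → 47.96 wt%.
O in CaSO4: molar mass 136.134 g/mol; 4×15.999 = 63.996 g → 47.01 wt%.
Difference = 47.96 − 47.01 = 0.95 percentage points.

0.95 percentage points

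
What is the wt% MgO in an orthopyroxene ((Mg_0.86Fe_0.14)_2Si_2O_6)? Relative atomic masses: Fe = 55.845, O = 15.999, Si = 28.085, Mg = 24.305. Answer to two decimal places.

Formula mass = 209.605 g/mol.
1.72 Mg → 1.7200 mol MgO per formula unit; M(MgO) = 40.304, so MgO mass = 69.323 g.
69.323/209.605 × 100 = 33.07 wt%.

33.07 wt%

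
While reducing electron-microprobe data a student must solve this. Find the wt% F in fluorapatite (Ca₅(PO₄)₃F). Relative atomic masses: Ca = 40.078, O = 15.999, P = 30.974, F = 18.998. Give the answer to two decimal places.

Molar mass of Ca₅(PO₄)₃F: 5×40.078 + 3×30.974 + 12×15.999 + 1×18.998 = 504.298 g/mol.
Mass of F per formula unit: 1 × 18.998 = 18.998 g.
Weight fraction F = 18.998 / 504.298 = 0.0377.

3.77 weight percent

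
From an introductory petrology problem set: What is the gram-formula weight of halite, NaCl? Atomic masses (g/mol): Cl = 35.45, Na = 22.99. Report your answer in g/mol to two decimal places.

58.44 g/mol

Na: 1 × 22.99 = 22.9900
Cl: 1 × 35.45 = 35.4500
Summing the contributions gives the formula mass.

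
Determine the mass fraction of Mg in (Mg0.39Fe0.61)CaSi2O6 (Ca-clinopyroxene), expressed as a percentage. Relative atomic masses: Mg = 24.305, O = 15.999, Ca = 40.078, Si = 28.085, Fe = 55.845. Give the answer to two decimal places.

4.02 weight percent

Molar mass of (Mg0.39Fe0.61)CaSi2O6: 0.39*24.305 + 0.61*55.845 + 1*40.078 + 2*28.085 + 6*15.999 = 235.786 g/mol.
Mass of Mg per formula unit: 0.39 × 24.305 = 9.479 g.
Weight fraction Mg = 9.479 / 235.786 = 0.0402.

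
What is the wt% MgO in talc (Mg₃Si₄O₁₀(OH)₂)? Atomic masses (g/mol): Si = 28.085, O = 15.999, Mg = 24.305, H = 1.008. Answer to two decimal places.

Molar mass of Mg₃Si₄O₁₀(OH)₂ = 3*24.305 + 4*28.085 + 12*15.999 + 2*1.008 = 379.259 g/mol.
Each formula unit contains 3 Mg, equivalent to 3/1 = 3.0000 mol MgO.
M(MgO) = 1×24.305 + 1×15.999 = 40.304 g/mol.
Mass of MgO per formula unit = 3.0000 × 40.304 = 120.912 g.
MgO wt% = 120.912 / 379.259 × 100 = 31.88%.

31.88 wt%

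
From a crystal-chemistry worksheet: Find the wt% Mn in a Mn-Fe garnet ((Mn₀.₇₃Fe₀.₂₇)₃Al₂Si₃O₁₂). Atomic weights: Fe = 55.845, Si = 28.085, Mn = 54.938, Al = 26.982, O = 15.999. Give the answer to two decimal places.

Molar mass of (Mn₀.₇₃Fe₀.₂₇)₃Al₂Si₃O₁₂: 2.19×54.938 + 0.81×55.845 + 2×26.982 + 3×28.085 + 12×15.999 = 495.756 g/mol.
Mass of Mn per formula unit: 2.19 × 54.938 = 120.314 g.
Weight fraction Mn = 120.314 / 495.756 = 0.2427.

24.27 wt%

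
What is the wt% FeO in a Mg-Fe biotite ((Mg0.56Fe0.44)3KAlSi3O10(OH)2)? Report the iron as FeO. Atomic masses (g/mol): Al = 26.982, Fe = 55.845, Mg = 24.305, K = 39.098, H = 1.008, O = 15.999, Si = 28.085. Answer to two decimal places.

20.67 wt%

M((Mg0.56Fe0.44)3KAlSi3O10(OH)2) = 458.887 g/mol; M(FeO) = 71.844 g/mol.
Moles FeO per formula unit = 1.32 Fe ÷ 1 = 1.3200.
FeO fraction = (1.3200 × 71.844) / 458.887 = 94.834/458.887 = 0.2067.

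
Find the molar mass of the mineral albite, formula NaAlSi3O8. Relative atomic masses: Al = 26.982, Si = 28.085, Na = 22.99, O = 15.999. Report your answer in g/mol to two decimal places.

M = 1·22.99 + 1·26.982 + 3·28.085 + 8·15.999

262.22 g/mol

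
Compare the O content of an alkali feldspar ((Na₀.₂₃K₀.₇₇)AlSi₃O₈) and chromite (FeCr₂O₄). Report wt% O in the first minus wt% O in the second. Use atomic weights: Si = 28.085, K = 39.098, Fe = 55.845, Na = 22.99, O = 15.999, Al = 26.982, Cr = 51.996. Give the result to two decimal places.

18.02 percentage points

M((Na₀.₂₃K₀.₇₇)AlSi₃O₈) = 274.622 g/mol, so wt% O = 127.992/274.622 × 100 = 46.61%.
M(FeCr₂O₄) = 223.833 g/mol, so wt% O = 63.996/223.833 × 100 = 28.59%.
46.61 − 28.59 = 18.02 pp.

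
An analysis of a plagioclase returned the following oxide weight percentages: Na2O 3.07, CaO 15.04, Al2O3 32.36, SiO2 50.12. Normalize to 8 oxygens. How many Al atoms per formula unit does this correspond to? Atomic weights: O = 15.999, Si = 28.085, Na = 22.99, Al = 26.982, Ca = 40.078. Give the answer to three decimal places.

1.728 Al apfu

3.07 wt% Na2O ÷ 61.979 g/mol = 0.04953 mol, giving 0.09906 Na and 0.04953 O.
15.04 wt% CaO ÷ 56.077 g/mol = 0.26820 mol, giving 0.26820 Ca and 0.26820 O.
32.36 wt% Al2O3 ÷ 101.961 g/mol = 0.31738 mol, giving 0.63476 Al and 0.95214 O.
50.12 wt% SiO2 ÷ 60.083 g/mol = 0.83418 mol, giving 0.83418 Si and 1.66836 O.
Oxygen sums to 2.93823; scaling by 8/2.93823 = 2.72273 puts the formula on 8 O.
Al: 0.63476 × 2.72273 = 1.728 atoms per formula unit.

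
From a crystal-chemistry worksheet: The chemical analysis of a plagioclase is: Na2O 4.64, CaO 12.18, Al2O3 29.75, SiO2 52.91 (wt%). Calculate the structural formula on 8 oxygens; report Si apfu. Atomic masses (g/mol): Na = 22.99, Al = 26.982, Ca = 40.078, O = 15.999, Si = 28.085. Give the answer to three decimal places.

Na2O: 4.64/61.979 = 0.07486 mol → 0.14972 mol Na, 0.07486 mol O.
CaO: 12.18/56.077 = 0.21720 mol → 0.21720 mol Ca, 0.21720 mol O.
Al2O3: 29.75/101.961 = 0.29178 mol → 0.58356 mol Al, 0.87534 mol O.
SiO2: 52.91/60.083 = 0.88062 mol → 0.88062 mol Si, 1.76124 mol O.
Total oxygen = 2.92864 mol. Normalization factor = 8/2.92864 = 2.73164.
Si per 8 O = 0.88062 × 2.73164 = 2.406.

2.406 Si apfu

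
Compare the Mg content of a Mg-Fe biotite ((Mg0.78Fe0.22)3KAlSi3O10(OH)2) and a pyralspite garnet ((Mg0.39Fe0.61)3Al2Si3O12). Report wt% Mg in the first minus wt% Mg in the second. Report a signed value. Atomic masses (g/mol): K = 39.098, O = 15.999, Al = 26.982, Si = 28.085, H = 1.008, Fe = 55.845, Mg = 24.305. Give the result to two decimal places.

Mg in (Mg0.78Fe0.22)3KAlSi3O10(OH)2: molar mass 438.070 g/mol; 2.34×24.305 = 56.874 g → 12.98 wt%.
Mg in (Mg0.39Fe0.61)3Al2Si3O12: molar mass 460.840 g/mol; 1.17×24.305 = 28.437 g → 6.17 wt%.
Difference = 12.98 − 6.17 = 6.81 percentage points.

6.81 percentage points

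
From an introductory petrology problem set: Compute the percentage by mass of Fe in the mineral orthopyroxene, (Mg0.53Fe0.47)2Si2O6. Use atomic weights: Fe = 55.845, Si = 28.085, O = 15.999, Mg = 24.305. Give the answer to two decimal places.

Molar mass of (Mg0.53Fe0.47)2Si2O6: 1.06·24.305 + 0.94·55.845 + 2·28.085 + 6·15.999 = 230.422 g/mol.
Mass of Fe per formula unit: 0.94 × 55.845 = 52.494 g.
Weight fraction Fe = 52.494 / 230.422 = 0.2278.

22.78 wt%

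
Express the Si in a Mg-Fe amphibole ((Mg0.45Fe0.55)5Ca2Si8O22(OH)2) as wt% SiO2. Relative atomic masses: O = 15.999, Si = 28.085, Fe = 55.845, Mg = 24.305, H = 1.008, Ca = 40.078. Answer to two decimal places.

Molar mass of (Mg0.45Fe0.55)5Ca2Si8O22(OH)2 = 2.25×24.305 + 2.75×55.845 + 2×40.078 + 8×28.085 + 24×15.999 + 2×1.008 = 899.088 g/mol.
Each formula unit contains 8 Si, equivalent to 8/1 = 8.0000 mol SiO2.
M(SiO2) = 1×28.085 + 2×15.999 = 60.083 g/mol.
Mass of SiO2 per formula unit = 8.0000 × 60.083 = 480.664 g.
SiO2 wt% = 480.664 / 899.088 × 100 = 53.46%.

53.46 wt%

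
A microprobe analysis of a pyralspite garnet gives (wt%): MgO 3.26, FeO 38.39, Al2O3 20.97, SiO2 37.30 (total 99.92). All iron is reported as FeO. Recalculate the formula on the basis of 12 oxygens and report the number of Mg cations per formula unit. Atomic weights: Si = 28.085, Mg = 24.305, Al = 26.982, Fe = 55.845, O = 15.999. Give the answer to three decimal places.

MgO: 3.26/40.304 = 0.08089 mol → 0.08089 mol Mg, 0.08089 mol O.
FeO: 38.39/71.844 = 0.53435 mol → 0.53435 mol Fe, 0.53435 mol O.
Al2O3: 20.97/101.961 = 0.20567 mol → 0.41134 mol Al, 0.61701 mol O.
SiO2: 37.30/60.083 = 0.62081 mol → 0.62081 mol Si, 1.24162 mol O.
Total oxygen = 2.47387 mol. Normalization factor = 12/2.47387 = 4.85070.
Mg per 12 O = 0.08089 × 4.85070 = 0.392.

0.392 Mg apfu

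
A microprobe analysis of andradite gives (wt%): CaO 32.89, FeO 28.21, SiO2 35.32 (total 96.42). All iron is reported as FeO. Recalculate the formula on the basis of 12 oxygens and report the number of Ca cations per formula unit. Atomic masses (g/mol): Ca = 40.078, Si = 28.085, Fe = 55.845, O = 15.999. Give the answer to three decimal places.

32.89 wt% CaO ÷ 56.077 g/mol = 0.58651 mol, giving 0.58651 Ca and 0.58651 O.
28.21 wt% FeO ÷ 71.844 g/mol = 0.39266 mol, giving 0.39266 Fe and 0.39266 O.
35.32 wt% SiO2 ÷ 60.083 g/mol = 0.58785 mol, giving 0.58785 Si and 1.17570 O.
Oxygen sums to 2.15487; scaling by 12/2.15487 = 5.56878 puts the formula on 12 O.
Ca: 0.58651 × 5.56878 = 3.266 atoms per formula unit.

3.266 Ca apfu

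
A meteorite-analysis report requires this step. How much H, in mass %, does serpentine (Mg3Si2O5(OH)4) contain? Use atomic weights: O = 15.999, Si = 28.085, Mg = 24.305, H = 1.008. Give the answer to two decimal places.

1.46 mass %

M(Mg3Si2O5(OH)4) = 277.108 g/mol.
H contributes 4 × 1.008 = 4.032 g per mole.
4.032/277.108 = 0.0146 → 1.46%.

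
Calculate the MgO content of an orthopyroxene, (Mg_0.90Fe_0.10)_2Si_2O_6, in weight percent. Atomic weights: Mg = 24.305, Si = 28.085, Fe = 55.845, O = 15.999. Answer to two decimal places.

Molar mass of (Mg_0.90Fe_0.10)_2Si_2O_6 = 1.80×24.305 + 0.20×55.845 + 2×28.085 + 6×15.999 = 207.082 g/mol.
Each formula unit contains 1.80 Mg, equivalent to 1.80/1 = 1.8000 mol MgO.
M(MgO) = 1×24.305 + 1×15.999 = 40.304 g/mol.
Mass of MgO per formula unit = 1.8000 × 40.304 = 72.547 g.
MgO wt% = 72.547 / 207.082 × 100 = 35.03%.

35.03 wt%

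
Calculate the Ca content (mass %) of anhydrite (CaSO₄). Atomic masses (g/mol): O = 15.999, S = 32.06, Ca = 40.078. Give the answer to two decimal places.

M(CaSO₄) = 136.134 g/mol.
Ca contributes 1 × 40.078 = 40.078 g per mole.
40.078/136.134 = 0.2944 → 29.44%.

29.44 mass %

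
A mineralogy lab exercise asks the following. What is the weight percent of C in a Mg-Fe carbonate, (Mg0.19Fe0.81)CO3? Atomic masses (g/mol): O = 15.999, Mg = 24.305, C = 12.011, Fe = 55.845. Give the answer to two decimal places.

10.93 wt%

M((Mg0.19Fe0.81)CO3) = 109.860 g/mol.
C contributes 1 × 12.011 = 12.011 g per mole.
12.011/109.860 = 0.1093 → 10.93%.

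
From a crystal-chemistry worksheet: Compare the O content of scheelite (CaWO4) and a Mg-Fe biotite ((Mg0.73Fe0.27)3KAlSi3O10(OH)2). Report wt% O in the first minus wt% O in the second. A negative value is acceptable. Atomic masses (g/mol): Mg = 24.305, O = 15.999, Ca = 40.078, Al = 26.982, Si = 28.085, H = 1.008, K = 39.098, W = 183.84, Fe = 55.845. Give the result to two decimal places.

M(CaWO4) = 287.914 g/mol, so wt% O = 63.996/287.914 × 100 = 22.23%.
M((Mg0.73Fe0.27)3KAlSi3O10(OH)2) = 442.801 g/mol, so wt% O = 191.988/442.801 × 100 = 43.36%.
22.23 − 43.36 = -21.13 pp.

-21.13 percentage points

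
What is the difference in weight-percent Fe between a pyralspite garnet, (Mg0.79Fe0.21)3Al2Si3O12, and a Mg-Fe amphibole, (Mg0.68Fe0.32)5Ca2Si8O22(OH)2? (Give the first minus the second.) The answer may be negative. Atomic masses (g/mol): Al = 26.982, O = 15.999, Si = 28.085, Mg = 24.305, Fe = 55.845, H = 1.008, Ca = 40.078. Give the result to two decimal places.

M((Mg0.79Fe0.21)3Al2Si3O12) = 422.992 g/mol, so wt% Fe = 35.182/422.992 × 100 = 8.32%.
M((Mg0.68Fe0.32)5Ca2Si8O22(OH)2) = 862.817 g/mol, so wt% Fe = 89.352/862.817 × 100 = 10.36%.
8.32 − 10.36 = -2.04 pp.

-2.04 percentage points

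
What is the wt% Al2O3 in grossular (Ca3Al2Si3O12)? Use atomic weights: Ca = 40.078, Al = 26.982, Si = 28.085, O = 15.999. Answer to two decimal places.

22.64 wt%

M(Ca3Al2Si3O12) = 450.441 g/mol; M(Al2O3) = 101.961 g/mol.
Moles Al2O3 per formula unit = 2 Al ÷ 2 = 1.0000.
Al2O3 fraction = (1.0000 × 101.961) / 450.441 = 101.961/450.441 = 0.2264.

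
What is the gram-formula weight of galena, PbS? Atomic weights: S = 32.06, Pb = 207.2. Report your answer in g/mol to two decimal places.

239.26 g/mol

Pb: 1 × 207.2 = 207.2000
S: 1 × 32.06 = 32.0600
Summing the contributions gives the formula mass.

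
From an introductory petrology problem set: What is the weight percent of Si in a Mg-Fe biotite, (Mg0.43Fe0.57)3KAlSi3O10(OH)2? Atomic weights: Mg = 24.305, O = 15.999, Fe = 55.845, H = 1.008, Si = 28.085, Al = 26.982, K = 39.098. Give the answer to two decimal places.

M((Mg0.43Fe0.57)3KAlSi3O10(OH)2) = 471.187 g/mol.
Si contributes 3 × 28.085 = 84.255 g per mole.
84.255/471.187 = 0.1788 → 17.88%.

17.88 wt%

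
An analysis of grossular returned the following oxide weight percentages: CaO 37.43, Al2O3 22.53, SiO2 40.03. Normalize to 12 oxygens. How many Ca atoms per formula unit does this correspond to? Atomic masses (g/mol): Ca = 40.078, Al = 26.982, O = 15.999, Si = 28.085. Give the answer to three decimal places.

3.008 Ca apfu

CaO: 37.43/56.077 = 0.66748 mol → 0.66748 mol Ca, 0.66748 mol O.
Al2O3: 22.53/101.961 = 0.22097 mol → 0.44194 mol Al, 0.66291 mol O.
SiO2: 40.03/60.083 = 0.66625 mol → 0.66625 mol Si, 1.33250 mol O.
Total oxygen = 2.66289 mol. Normalization factor = 12/2.66289 = 4.50638.
Ca per 12 O = 0.66748 × 4.50638 = 3.008.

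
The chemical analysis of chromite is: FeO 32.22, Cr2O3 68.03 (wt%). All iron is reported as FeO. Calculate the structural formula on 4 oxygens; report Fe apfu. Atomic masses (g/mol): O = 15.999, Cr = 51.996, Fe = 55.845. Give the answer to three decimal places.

FeO: 32.22/71.844 = 0.44847 mol → 0.44847 mol Fe, 0.44847 mol O.
Cr2O3: 68.03/151.989 = 0.44760 mol → 0.89520 mol Cr, 1.34280 mol O.
Total oxygen = 1.79127 mol. Normalization factor = 4/1.79127 = 2.23305.
Fe per 4 O = 0.44847 × 2.23305 = 1.001.

1.001 Fe apfu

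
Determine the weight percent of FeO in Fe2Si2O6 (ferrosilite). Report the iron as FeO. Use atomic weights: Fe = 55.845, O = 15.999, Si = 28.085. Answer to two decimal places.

54.46 wt%

M(Fe2Si2O6) = 263.854 g/mol; M(FeO) = 71.844 g/mol.
Moles FeO per formula unit = 2 Fe ÷ 1 = 2.0000.
FeO fraction = (2.0000 × 71.844) / 263.854 = 143.688/263.854 = 0.5446.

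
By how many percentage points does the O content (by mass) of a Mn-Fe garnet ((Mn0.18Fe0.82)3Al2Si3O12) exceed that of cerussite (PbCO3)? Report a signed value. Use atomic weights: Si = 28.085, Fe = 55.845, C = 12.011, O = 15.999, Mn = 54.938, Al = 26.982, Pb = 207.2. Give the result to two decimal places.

O in (Mn0.18Fe0.82)3Al2Si3O12: molar mass 497.252 g/mol; 12×15.999 = 191.988 g → 38.61 wt%.
O in PbCO3: molar mass 267.208 g/mol; 3×15.999 = 47.997 g → 17.96 wt%.
Difference = 38.61 − 17.96 = 20.65 percentage points.

20.65 percentage points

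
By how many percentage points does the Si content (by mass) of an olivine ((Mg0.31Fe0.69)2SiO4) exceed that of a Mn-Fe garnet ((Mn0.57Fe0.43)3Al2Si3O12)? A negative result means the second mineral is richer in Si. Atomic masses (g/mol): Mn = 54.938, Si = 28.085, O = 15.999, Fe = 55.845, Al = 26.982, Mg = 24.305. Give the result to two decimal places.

Si in (Mg0.31Fe0.69)2SiO4: molar mass 184.216 g/mol; 1×28.085 = 28.085 g → 15.25 wt%.
Si in (Mn0.57Fe0.43)3Al2Si3O12: molar mass 496.191 g/mol; 3×28.085 = 84.255 g → 16.98 wt%.
Difference = 15.25 − 16.98 = -1.73 percentage points.

-1.73 percentage points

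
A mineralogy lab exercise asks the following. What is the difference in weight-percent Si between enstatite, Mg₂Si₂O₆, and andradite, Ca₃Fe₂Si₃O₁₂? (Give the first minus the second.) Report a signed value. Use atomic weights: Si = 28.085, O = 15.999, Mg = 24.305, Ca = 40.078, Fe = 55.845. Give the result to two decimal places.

M(Mg₂Si₂O₆) = 200.774 g/mol, so wt% Si = 56.170/200.774 × 100 = 27.98%.
M(Ca₃Fe₂Si₃O₁₂) = 508.167 g/mol, so wt% Si = 84.255/508.167 × 100 = 16.58%.
27.98 − 16.58 = 11.40 pp.

11.40 percentage points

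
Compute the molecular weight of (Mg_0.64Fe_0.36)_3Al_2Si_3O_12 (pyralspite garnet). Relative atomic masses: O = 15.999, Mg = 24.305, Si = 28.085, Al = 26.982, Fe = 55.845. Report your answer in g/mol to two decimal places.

437.19 g/mol

Mg: 1.92 × 24.305 = 46.6656
Fe: 1.08 × 55.845 = 60.3126
Al: 2 × 26.982 = 53.9640
Si: 3 × 28.085 = 84.2550
O: 12 × 15.999 = 191.9880
Summing the contributions gives the formula mass.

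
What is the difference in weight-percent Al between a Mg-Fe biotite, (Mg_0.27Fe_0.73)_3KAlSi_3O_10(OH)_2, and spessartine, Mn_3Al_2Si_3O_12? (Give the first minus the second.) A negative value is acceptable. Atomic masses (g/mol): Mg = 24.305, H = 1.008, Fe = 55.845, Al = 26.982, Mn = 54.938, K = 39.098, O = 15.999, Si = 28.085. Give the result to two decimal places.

M((Mg_0.27Fe_0.73)_3KAlSi_3O_10(OH)_2) = 486.327 g/mol, so wt% Al = 26.982/486.327 × 100 = 5.55%.
M(Mn_3Al_2Si_3O_12) = 495.021 g/mol, so wt% Al = 53.964/495.021 × 100 = 10.90%.
5.55 − 10.90 = -5.35 pp.

-5.35 percentage points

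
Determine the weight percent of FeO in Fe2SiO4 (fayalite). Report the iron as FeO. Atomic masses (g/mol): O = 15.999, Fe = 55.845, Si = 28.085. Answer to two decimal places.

70.51 wt%

M(Fe2SiO4) = 203.771 g/mol; M(FeO) = 71.844 g/mol.
Moles FeO per formula unit = 2 Fe ÷ 1 = 2.0000.
FeO fraction = (2.0000 × 71.844) / 203.771 = 143.688/203.771 = 0.7051.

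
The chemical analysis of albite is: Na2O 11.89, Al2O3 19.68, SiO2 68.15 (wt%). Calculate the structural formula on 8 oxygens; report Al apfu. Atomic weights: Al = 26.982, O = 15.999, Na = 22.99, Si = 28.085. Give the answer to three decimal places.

1.016 Al apfu

11.89 wt% Na2O ÷ 61.979 g/mol = 0.19184 mol, giving 0.38368 Na and 0.19184 O.
19.68 wt% Al2O3 ÷ 101.961 g/mol = 0.19301 mol, giving 0.38602 Al and 0.57903 O.
68.15 wt% SiO2 ÷ 60.083 g/mol = 1.13426 mol, giving 1.13426 Si and 2.26852 O.
Oxygen sums to 3.03939; scaling by 8/3.03939 = 2.63211 puts the formula on 8 O.
Al: 0.38602 × 2.63211 = 1.016 atoms per formula unit.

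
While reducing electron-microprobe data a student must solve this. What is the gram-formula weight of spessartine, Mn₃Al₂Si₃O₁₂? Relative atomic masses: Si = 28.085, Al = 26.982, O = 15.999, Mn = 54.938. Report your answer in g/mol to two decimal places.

495.02 g/mol

M = 3×54.938 + 2×26.982 + 3×28.085 + 12×15.999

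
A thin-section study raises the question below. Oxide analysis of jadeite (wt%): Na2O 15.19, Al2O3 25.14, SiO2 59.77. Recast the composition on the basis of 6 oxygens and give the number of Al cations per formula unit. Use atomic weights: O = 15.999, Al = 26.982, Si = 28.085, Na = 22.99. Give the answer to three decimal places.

0.995 Al apfu

15.19 wt% Na2O ÷ 61.979 g/mol = 0.24508 mol, giving 0.49016 Na and 0.24508 O.
25.14 wt% Al2O3 ÷ 101.961 g/mol = 0.24656 mol, giving 0.49312 Al and 0.73968 O.
59.77 wt% SiO2 ÷ 60.083 g/mol = 0.99479 mol, giving 0.99479 Si and 1.98958 O.
Oxygen sums to 2.97434; scaling by 6/2.97434 = 2.01725 puts the formula on 6 O.
Al: 0.49312 × 2.01725 = 0.995 atoms per formula unit.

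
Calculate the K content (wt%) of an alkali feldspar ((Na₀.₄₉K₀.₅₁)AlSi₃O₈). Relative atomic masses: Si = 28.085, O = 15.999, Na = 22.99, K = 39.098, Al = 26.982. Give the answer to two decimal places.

7.37 wt%

M((Na₀.₄₉K₀.₅₁)AlSi₃O₈) = 270.434 g/mol.
K contributes 0.51 × 39.098 = 19.940 g per mole.
19.940/270.434 = 0.0737 → 7.37%.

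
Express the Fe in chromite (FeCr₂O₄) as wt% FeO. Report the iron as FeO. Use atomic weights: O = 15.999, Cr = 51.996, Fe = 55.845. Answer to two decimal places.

Formula mass = 223.833 g/mol.
1 Fe → 1.0000 mol FeO per formula unit; M(FeO) = 71.844, so FeO mass = 71.844 g.
71.844/223.833 × 100 = 32.10 wt%.

32.10 wt%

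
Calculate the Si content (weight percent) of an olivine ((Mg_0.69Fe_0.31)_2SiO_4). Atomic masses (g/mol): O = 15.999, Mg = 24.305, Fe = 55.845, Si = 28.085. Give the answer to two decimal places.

17.53 weight percent

Molar mass of (Mg_0.69Fe_0.31)_2SiO_4: 1.38*24.305 + 0.62*55.845 + 1*28.085 + 4*15.999 = 160.246 g/mol.
Mass of Si per formula unit: 1 × 28.085 = 28.085 g.
Weight fraction Si = 28.085 / 160.246 = 0.1753.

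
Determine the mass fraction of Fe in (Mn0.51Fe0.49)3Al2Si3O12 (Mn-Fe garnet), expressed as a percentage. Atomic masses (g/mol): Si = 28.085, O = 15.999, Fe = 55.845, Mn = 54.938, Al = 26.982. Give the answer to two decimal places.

16.54 mass %

Molar mass of (Mn0.51Fe0.49)3Al2Si3O12: 1.53·54.938 + 1.47·55.845 + 2·26.982 + 3·28.085 + 12·15.999 = 496.354 g/mol.
Mass of Fe per formula unit: 1.47 × 55.845 = 82.092 g.
Weight fraction Fe = 82.092 / 496.354 = 0.1654.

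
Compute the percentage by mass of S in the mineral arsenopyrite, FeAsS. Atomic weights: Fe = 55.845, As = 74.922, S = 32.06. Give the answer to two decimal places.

19.69 weight percent

M(FeAsS) = 162.827 g/mol.
S contributes 1 × 32.06 = 32.060 g per mole.
32.060/162.827 = 0.1969 → 19.69%.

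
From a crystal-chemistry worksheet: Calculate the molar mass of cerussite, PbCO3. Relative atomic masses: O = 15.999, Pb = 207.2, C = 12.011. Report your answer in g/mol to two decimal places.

Pb: 1 × 207.2 = 207.2000
C: 1 × 12.011 = 12.0110
O: 3 × 15.999 = 47.9970
Summing the contributions gives the formula mass.

267.21 g/mol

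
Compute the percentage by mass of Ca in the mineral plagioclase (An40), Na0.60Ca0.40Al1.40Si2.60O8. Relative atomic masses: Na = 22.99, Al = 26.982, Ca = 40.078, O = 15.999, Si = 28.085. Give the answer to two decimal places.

5.97 mass %

Molar mass of Na0.60Ca0.40Al1.40Si2.60O8: 0.60×22.99 + 0.40×40.078 + 1.40×26.982 + 2.60×28.085 + 8×15.999 = 268.613 g/mol.
Mass of Ca per formula unit: 0.40 × 40.078 = 16.031 g.
Weight fraction Ca = 16.031 / 268.613 = 0.0597.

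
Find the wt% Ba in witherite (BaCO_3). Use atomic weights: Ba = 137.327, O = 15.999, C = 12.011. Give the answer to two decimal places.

69.59 mass %

Formula mass = 1×137.327 + 1×12.011 + 3×15.999 = 197.335 g/mol, of which 137.327 g is Ba.
So Ba makes up 137.327/197.335 = 0.6959 of the mass, i.e. 69.59%.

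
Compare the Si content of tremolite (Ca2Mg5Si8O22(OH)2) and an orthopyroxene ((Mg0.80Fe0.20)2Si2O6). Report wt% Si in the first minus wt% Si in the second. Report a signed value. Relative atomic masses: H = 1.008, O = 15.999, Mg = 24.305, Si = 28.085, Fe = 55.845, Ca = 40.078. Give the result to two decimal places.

1.34 percentage points

First mineral: 224.680 g Si in 812.353 g formula = 27.66 wt% Si.
Second mineral: 56.170 g Si in 213.390 g formula = 26.32 wt% Si.
27.66% − 26.32% gives a difference of 1.34 percentage points.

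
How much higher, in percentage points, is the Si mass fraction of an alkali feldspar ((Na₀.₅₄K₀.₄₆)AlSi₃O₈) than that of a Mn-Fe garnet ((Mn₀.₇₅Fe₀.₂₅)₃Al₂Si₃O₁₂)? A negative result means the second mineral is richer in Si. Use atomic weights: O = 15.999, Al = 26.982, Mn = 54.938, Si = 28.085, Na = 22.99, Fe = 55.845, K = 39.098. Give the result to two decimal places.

Si in (Na₀.₅₄K₀.₄₆)AlSi₃O₈: molar mass 269.629 g/mol; 3×28.085 = 84.255 g → 31.25 wt%.
Si in (Mn₀.₇₅Fe₀.₂₅)₃Al₂Si₃O₁₂: molar mass 495.701 g/mol; 3×28.085 = 84.255 g → 17.00 wt%.
Difference = 31.25 − 17.00 = 14.25 percentage points.

14.25 percentage points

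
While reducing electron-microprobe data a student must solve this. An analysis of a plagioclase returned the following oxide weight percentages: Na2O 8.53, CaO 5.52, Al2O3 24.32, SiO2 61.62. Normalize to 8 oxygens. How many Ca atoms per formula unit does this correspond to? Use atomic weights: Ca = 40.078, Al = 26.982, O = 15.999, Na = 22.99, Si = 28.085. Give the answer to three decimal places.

Na2O (M=61.979): mol = 0.13763; Na = 0.27526, O = 0.13763.
CaO (M=56.077): mol = 0.09844; Ca = 0.09844, O = 0.09844.
Al2O3 (M=101.961): mol = 0.23852; Al = 0.47704, O = 0.71556.
SiO2 (M=60.083): mol = 1.02558; Si = 1.02558, O = 2.05116.
ΣO = 3.00279; factor = 8/ΣO = 2.66419.
Ca apfu = 0.09844 × 2.66419 = 0.262.

0.262 Ca apfu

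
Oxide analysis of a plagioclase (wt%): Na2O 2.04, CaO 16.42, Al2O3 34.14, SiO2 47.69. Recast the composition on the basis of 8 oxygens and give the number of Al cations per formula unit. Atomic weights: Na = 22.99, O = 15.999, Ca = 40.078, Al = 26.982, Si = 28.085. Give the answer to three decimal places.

Na2O (M=61.979): mol = 0.03291; Na = 0.06582, O = 0.03291.
CaO (M=56.077): mol = 0.29281; Ca = 0.29281, O = 0.29281.
Al2O3 (M=101.961): mol = 0.33483; Al = 0.66966, O = 1.00449.
SiO2 (M=60.083): mol = 0.79374; Si = 0.79374, O = 1.58748.
ΣO = 2.91769; factor = 8/ΣO = 2.74190.
Al apfu = 0.66966 × 2.74190 = 1.836.

1.836 Al apfu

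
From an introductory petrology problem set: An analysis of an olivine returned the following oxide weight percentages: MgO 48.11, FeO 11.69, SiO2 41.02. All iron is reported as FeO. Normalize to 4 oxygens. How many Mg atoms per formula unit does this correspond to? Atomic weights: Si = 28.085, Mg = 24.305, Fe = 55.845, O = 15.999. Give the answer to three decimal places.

1.754 Mg apfu

MgO: 48.11/40.304 = 1.19368 mol → 1.19368 mol Mg, 1.19368 mol O.
FeO: 11.69/71.844 = 0.16271 mol → 0.16271 mol Fe, 0.16271 mol O.
SiO2: 41.02/60.083 = 0.68272 mol → 0.68272 mol Si, 1.36544 mol O.
Total oxygen = 2.72183 mol. Normalization factor = 4/2.72183 = 1.46960.
Mg per 4 O = 1.19368 × 1.46960 = 1.754.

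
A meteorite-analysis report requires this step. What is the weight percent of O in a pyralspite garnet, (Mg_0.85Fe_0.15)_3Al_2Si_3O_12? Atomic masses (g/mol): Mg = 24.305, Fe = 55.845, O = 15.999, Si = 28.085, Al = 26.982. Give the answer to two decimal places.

46.01 wt%

M((Mg_0.85Fe_0.15)_3Al_2Si_3O_12) = 417.315 g/mol.
O contributes 12 × 15.999 = 191.988 g per mole.
191.988/417.315 = 0.4601 → 46.01%.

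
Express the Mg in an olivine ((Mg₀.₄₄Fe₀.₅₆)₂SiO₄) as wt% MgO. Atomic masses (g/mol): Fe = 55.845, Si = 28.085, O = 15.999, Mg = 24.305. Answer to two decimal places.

Formula mass = 176.016 g/mol.
0.88 Mg → 0.8800 mol MgO per formula unit; M(MgO) = 40.304, so MgO mass = 35.468 g.
35.468/176.016 × 100 = 20.15 wt%.

20.15 wt%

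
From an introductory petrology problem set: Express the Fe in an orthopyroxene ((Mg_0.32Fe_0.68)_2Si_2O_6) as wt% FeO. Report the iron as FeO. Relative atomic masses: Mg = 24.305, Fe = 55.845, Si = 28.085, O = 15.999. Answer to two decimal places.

40.10 wt%

Molar mass of (Mg_0.32Fe_0.68)_2Si_2O_6 = 0.64*24.305 + 1.36*55.845 + 2*28.085 + 6*15.999 = 243.668 g/mol.
Each formula unit contains 1.36 Fe, equivalent to 1.36/1 = 1.3600 mol FeO.
M(FeO) = 1×55.845 + 1×15.999 = 71.844 g/mol.
Mass of FeO per formula unit = 1.3600 × 71.844 = 97.708 g.
FeO wt% = 97.708 / 243.668 × 100 = 40.10%.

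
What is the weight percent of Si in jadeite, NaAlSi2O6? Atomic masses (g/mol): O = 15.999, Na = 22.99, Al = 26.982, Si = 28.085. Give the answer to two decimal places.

27.79 mass %

M(NaAlSi2O6) = 202.136 g/mol.
Si contributes 2 × 28.085 = 56.170 g per mole.
56.170/202.136 = 0.2779 → 27.79%.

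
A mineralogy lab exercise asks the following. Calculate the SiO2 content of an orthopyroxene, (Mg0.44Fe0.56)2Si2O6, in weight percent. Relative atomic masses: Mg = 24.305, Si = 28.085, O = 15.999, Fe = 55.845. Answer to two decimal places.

50.90 wt%

Molar mass of (Mg0.44Fe0.56)2Si2O6 = 0.88*24.305 + 1.12*55.845 + 2*28.085 + 6*15.999 = 236.099 g/mol.
Each formula unit contains 2 Si, equivalent to 2/1 = 2.0000 mol SiO2.
M(SiO2) = 1×28.085 + 2×15.999 = 60.083 g/mol.
Mass of SiO2 per formula unit = 2.0000 × 60.083 = 120.166 g.
SiO2 wt% = 120.166 / 236.099 × 100 = 50.90%.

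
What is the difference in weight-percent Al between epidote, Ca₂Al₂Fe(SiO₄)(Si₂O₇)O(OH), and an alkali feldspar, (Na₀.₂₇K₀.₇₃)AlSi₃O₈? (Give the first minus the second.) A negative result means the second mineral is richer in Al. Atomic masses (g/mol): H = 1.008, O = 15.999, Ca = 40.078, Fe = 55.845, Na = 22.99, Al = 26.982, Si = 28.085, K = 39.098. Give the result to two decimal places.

1.32 percentage points

First mineral: 53.964 g Al in 483.215 g formula = 11.17 wt% Al.
Second mineral: 26.982 g Al in 273.978 g formula = 9.85 wt% Al.
11.17% − 9.85% gives a difference of 1.32 percentage points.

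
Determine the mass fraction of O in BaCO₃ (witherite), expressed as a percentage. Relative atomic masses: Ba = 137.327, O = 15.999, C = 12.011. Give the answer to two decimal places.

24.32 weight percent

M(BaCO₃) = 197.335 g/mol.
O contributes 3 × 15.999 = 47.997 g per mole.
47.997/197.335 = 0.2432 → 24.32%.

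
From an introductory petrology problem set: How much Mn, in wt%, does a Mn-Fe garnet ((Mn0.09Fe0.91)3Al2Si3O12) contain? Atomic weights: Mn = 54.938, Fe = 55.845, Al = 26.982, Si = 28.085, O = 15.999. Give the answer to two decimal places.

Molar mass of (Mn0.09Fe0.91)3Al2Si3O12: 0.27·54.938 + 2.73·55.845 + 2·26.982 + 3·28.085 + 12·15.999 = 497.497 g/mol.
Mass of Mn per formula unit: 0.27 × 54.938 = 14.833 g.
Weight fraction Mn = 14.833 / 497.497 = 0.0298.

2.98 wt%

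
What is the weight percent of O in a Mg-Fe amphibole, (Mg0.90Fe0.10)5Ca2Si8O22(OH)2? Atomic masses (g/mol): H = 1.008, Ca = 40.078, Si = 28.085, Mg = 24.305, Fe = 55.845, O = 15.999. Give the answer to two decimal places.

46.37 weight percent

Formula mass = 4.50·24.305 + 0.50·55.845 + 2·40.078 + 8·28.085 + 24·15.999 + 2·1.008 = 828.123 g/mol, of which 383.976 g is O.
So O makes up 383.976/828.123 = 0.4637 of the mass, i.e. 46.37%.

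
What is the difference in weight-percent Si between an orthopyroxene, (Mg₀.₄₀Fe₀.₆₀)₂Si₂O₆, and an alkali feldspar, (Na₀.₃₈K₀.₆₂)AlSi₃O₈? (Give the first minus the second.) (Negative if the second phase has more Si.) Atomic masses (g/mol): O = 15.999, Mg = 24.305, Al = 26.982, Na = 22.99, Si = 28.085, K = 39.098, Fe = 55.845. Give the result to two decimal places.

Si in (Mg₀.₄₀Fe₀.₆₀)₂Si₂O₆: molar mass 238.622 g/mol; 2×28.085 = 56.170 g → 23.54 wt%.
Si in (Na₀.₃₈K₀.₆₂)AlSi₃O₈: molar mass 272.206 g/mol; 3×28.085 = 84.255 g → 30.95 wt%.
Difference = 23.54 − 30.95 = -7.41 percentage points.

-7.41 percentage points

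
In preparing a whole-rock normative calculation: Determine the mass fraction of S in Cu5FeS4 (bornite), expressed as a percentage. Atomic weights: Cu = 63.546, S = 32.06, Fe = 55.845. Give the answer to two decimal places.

25.56 weight percent

Formula mass = 5×63.546 + 1×55.845 + 4×32.06 = 501.815 g/mol, of which 128.240 g is S.
So S makes up 128.240/501.815 = 0.2556 of the mass, i.e. 25.56%.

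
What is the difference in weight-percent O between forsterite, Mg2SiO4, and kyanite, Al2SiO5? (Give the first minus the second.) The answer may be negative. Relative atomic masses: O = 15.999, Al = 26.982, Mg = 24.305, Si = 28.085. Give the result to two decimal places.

M(Mg2SiO4) = 140.691 g/mol, so wt% O = 63.996/140.691 × 100 = 45.49%.
M(Al2SiO5) = 162.044 g/mol, so wt% O = 79.995/162.044 × 100 = 49.37%.
45.49 − 49.37 = -3.88 pp.

-3.88 percentage points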